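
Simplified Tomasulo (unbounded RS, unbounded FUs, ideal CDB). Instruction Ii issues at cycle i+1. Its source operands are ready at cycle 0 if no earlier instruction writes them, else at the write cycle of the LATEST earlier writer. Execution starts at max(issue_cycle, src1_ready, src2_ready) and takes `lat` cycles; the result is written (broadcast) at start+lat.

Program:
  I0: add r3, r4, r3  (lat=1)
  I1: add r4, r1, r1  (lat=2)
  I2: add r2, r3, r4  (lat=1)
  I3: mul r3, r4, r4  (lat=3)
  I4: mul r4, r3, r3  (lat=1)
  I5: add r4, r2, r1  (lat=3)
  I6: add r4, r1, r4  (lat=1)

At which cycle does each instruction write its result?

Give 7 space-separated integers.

Answer: 2 4 5 7 8 9 10

Derivation:
I0 add r3: issue@1 deps=(None,None) exec_start@1 write@2
I1 add r4: issue@2 deps=(None,None) exec_start@2 write@4
I2 add r2: issue@3 deps=(0,1) exec_start@4 write@5
I3 mul r3: issue@4 deps=(1,1) exec_start@4 write@7
I4 mul r4: issue@5 deps=(3,3) exec_start@7 write@8
I5 add r4: issue@6 deps=(2,None) exec_start@6 write@9
I6 add r4: issue@7 deps=(None,5) exec_start@9 write@10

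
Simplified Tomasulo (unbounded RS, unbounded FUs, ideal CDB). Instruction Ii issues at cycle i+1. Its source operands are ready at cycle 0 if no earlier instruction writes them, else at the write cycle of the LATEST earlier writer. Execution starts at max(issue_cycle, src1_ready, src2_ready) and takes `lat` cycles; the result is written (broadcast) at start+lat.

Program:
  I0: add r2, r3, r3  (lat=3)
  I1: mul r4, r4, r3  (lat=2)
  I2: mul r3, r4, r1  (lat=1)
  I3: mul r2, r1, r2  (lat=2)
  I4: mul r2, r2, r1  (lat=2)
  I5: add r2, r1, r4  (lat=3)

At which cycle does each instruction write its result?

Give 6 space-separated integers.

I0 add r2: issue@1 deps=(None,None) exec_start@1 write@4
I1 mul r4: issue@2 deps=(None,None) exec_start@2 write@4
I2 mul r3: issue@3 deps=(1,None) exec_start@4 write@5
I3 mul r2: issue@4 deps=(None,0) exec_start@4 write@6
I4 mul r2: issue@5 deps=(3,None) exec_start@6 write@8
I5 add r2: issue@6 deps=(None,1) exec_start@6 write@9

Answer: 4 4 5 6 8 9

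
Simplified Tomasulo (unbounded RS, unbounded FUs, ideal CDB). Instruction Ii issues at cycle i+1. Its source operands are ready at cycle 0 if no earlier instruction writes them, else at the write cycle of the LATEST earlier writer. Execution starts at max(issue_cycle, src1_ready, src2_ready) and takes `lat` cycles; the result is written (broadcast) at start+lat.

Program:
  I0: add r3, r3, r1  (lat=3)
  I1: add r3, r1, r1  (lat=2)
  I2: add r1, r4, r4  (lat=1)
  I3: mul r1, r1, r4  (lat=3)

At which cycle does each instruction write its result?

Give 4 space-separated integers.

I0 add r3: issue@1 deps=(None,None) exec_start@1 write@4
I1 add r3: issue@2 deps=(None,None) exec_start@2 write@4
I2 add r1: issue@3 deps=(None,None) exec_start@3 write@4
I3 mul r1: issue@4 deps=(2,None) exec_start@4 write@7

Answer: 4 4 4 7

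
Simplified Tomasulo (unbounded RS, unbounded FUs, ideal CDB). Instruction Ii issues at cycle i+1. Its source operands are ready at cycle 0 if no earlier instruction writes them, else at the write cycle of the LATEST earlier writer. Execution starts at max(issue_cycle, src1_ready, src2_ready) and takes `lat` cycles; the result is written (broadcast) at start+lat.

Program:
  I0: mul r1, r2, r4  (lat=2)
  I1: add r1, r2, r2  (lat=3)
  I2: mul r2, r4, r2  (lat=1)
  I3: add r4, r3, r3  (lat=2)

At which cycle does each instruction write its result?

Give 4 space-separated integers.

Answer: 3 5 4 6

Derivation:
I0 mul r1: issue@1 deps=(None,None) exec_start@1 write@3
I1 add r1: issue@2 deps=(None,None) exec_start@2 write@5
I2 mul r2: issue@3 deps=(None,None) exec_start@3 write@4
I3 add r4: issue@4 deps=(None,None) exec_start@4 write@6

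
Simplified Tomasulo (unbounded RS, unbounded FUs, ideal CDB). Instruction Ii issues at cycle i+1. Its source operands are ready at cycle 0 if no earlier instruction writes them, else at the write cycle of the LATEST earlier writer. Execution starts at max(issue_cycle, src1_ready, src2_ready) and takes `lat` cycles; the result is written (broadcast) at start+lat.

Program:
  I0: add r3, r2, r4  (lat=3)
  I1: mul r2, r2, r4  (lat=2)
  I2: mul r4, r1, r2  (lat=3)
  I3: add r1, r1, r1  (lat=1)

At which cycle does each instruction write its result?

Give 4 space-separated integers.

Answer: 4 4 7 5

Derivation:
I0 add r3: issue@1 deps=(None,None) exec_start@1 write@4
I1 mul r2: issue@2 deps=(None,None) exec_start@2 write@4
I2 mul r4: issue@3 deps=(None,1) exec_start@4 write@7
I3 add r1: issue@4 deps=(None,None) exec_start@4 write@5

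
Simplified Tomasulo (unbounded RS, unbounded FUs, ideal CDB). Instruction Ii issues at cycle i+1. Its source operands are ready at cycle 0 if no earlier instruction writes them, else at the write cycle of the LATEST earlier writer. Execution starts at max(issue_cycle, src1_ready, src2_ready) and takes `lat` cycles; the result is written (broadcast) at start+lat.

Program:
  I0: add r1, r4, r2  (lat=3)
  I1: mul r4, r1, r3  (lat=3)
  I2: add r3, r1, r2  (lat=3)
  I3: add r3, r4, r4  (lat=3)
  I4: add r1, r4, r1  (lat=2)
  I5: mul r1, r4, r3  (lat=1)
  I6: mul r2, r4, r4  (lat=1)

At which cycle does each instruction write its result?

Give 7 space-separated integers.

I0 add r1: issue@1 deps=(None,None) exec_start@1 write@4
I1 mul r4: issue@2 deps=(0,None) exec_start@4 write@7
I2 add r3: issue@3 deps=(0,None) exec_start@4 write@7
I3 add r3: issue@4 deps=(1,1) exec_start@7 write@10
I4 add r1: issue@5 deps=(1,0) exec_start@7 write@9
I5 mul r1: issue@6 deps=(1,3) exec_start@10 write@11
I6 mul r2: issue@7 deps=(1,1) exec_start@7 write@8

Answer: 4 7 7 10 9 11 8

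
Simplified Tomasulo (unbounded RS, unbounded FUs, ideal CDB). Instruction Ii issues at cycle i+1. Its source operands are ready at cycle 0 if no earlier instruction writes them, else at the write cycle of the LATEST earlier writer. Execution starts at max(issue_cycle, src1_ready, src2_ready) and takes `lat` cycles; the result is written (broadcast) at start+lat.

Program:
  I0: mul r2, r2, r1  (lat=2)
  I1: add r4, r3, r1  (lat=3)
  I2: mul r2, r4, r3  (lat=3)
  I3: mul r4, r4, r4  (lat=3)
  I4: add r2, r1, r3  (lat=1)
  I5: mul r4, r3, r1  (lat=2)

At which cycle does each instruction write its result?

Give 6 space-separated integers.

Answer: 3 5 8 8 6 8

Derivation:
I0 mul r2: issue@1 deps=(None,None) exec_start@1 write@3
I1 add r4: issue@2 deps=(None,None) exec_start@2 write@5
I2 mul r2: issue@3 deps=(1,None) exec_start@5 write@8
I3 mul r4: issue@4 deps=(1,1) exec_start@5 write@8
I4 add r2: issue@5 deps=(None,None) exec_start@5 write@6
I5 mul r4: issue@6 deps=(None,None) exec_start@6 write@8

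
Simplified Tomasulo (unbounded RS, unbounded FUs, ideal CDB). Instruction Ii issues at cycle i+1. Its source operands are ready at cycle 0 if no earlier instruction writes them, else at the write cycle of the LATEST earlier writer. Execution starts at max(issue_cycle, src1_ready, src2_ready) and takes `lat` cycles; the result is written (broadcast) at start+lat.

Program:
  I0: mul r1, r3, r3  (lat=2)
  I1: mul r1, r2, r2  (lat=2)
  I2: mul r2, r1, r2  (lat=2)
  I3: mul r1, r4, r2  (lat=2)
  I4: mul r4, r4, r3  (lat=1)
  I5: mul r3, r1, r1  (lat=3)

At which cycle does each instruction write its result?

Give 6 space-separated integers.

I0 mul r1: issue@1 deps=(None,None) exec_start@1 write@3
I1 mul r1: issue@2 deps=(None,None) exec_start@2 write@4
I2 mul r2: issue@3 deps=(1,None) exec_start@4 write@6
I3 mul r1: issue@4 deps=(None,2) exec_start@6 write@8
I4 mul r4: issue@5 deps=(None,None) exec_start@5 write@6
I5 mul r3: issue@6 deps=(3,3) exec_start@8 write@11

Answer: 3 4 6 8 6 11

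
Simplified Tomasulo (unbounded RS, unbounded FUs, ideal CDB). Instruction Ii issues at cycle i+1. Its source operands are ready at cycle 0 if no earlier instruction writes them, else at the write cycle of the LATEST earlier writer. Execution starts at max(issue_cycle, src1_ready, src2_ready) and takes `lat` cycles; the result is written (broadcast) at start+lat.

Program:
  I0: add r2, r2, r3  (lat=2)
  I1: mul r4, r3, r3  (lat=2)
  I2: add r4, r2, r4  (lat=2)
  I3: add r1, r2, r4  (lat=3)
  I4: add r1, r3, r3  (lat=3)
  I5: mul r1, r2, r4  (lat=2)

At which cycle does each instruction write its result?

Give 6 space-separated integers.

Answer: 3 4 6 9 8 8

Derivation:
I0 add r2: issue@1 deps=(None,None) exec_start@1 write@3
I1 mul r4: issue@2 deps=(None,None) exec_start@2 write@4
I2 add r4: issue@3 deps=(0,1) exec_start@4 write@6
I3 add r1: issue@4 deps=(0,2) exec_start@6 write@9
I4 add r1: issue@5 deps=(None,None) exec_start@5 write@8
I5 mul r1: issue@6 deps=(0,2) exec_start@6 write@8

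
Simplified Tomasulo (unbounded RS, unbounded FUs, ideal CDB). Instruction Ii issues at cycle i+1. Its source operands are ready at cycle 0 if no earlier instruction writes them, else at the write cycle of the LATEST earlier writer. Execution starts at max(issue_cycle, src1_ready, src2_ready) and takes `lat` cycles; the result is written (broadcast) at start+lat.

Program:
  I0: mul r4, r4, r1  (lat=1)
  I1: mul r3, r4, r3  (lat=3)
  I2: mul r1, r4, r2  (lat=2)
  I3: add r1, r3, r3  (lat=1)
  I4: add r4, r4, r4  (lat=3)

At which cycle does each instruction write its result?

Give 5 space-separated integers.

I0 mul r4: issue@1 deps=(None,None) exec_start@1 write@2
I1 mul r3: issue@2 deps=(0,None) exec_start@2 write@5
I2 mul r1: issue@3 deps=(0,None) exec_start@3 write@5
I3 add r1: issue@4 deps=(1,1) exec_start@5 write@6
I4 add r4: issue@5 deps=(0,0) exec_start@5 write@8

Answer: 2 5 5 6 8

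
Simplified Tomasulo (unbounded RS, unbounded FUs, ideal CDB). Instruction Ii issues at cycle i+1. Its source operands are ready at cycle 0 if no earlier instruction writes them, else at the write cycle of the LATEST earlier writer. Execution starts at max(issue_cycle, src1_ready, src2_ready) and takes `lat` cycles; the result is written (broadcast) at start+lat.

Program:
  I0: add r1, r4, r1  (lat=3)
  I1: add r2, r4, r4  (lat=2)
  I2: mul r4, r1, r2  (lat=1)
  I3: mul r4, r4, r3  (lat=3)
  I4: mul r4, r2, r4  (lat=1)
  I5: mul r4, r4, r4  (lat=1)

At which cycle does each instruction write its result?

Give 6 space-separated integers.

Answer: 4 4 5 8 9 10

Derivation:
I0 add r1: issue@1 deps=(None,None) exec_start@1 write@4
I1 add r2: issue@2 deps=(None,None) exec_start@2 write@4
I2 mul r4: issue@3 deps=(0,1) exec_start@4 write@5
I3 mul r4: issue@4 deps=(2,None) exec_start@5 write@8
I4 mul r4: issue@5 deps=(1,3) exec_start@8 write@9
I5 mul r4: issue@6 deps=(4,4) exec_start@9 write@10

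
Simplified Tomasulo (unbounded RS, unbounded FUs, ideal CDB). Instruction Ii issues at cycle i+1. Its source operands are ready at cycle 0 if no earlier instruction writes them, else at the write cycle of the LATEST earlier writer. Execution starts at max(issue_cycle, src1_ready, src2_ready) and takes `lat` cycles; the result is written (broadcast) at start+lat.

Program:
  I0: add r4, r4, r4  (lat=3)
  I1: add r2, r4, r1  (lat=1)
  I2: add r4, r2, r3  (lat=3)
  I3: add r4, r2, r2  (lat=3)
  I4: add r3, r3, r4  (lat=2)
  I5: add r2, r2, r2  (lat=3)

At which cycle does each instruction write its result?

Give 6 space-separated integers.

Answer: 4 5 8 8 10 9

Derivation:
I0 add r4: issue@1 deps=(None,None) exec_start@1 write@4
I1 add r2: issue@2 deps=(0,None) exec_start@4 write@5
I2 add r4: issue@3 deps=(1,None) exec_start@5 write@8
I3 add r4: issue@4 deps=(1,1) exec_start@5 write@8
I4 add r3: issue@5 deps=(None,3) exec_start@8 write@10
I5 add r2: issue@6 deps=(1,1) exec_start@6 write@9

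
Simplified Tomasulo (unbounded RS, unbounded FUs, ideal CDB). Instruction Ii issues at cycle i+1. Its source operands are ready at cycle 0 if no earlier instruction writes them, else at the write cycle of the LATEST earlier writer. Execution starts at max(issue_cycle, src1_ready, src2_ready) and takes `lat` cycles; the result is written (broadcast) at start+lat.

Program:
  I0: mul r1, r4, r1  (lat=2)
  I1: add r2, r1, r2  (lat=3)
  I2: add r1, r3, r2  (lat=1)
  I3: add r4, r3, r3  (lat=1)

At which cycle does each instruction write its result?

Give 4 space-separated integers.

I0 mul r1: issue@1 deps=(None,None) exec_start@1 write@3
I1 add r2: issue@2 deps=(0,None) exec_start@3 write@6
I2 add r1: issue@3 deps=(None,1) exec_start@6 write@7
I3 add r4: issue@4 deps=(None,None) exec_start@4 write@5

Answer: 3 6 7 5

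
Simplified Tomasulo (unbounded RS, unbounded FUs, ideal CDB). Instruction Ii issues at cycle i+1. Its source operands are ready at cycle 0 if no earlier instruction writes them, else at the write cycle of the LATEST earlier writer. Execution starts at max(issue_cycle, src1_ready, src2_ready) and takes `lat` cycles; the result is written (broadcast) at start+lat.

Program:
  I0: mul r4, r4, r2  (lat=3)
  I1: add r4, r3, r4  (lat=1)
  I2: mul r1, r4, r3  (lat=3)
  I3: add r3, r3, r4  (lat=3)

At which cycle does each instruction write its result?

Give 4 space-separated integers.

I0 mul r4: issue@1 deps=(None,None) exec_start@1 write@4
I1 add r4: issue@2 deps=(None,0) exec_start@4 write@5
I2 mul r1: issue@3 deps=(1,None) exec_start@5 write@8
I3 add r3: issue@4 deps=(None,1) exec_start@5 write@8

Answer: 4 5 8 8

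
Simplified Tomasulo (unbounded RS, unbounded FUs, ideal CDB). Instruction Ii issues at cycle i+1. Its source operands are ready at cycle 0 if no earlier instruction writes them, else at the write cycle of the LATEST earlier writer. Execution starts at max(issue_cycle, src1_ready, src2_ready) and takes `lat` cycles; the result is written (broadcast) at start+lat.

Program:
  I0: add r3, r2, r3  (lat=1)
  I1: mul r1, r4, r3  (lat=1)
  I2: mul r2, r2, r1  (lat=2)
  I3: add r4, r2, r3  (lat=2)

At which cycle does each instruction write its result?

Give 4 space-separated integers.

Answer: 2 3 5 7

Derivation:
I0 add r3: issue@1 deps=(None,None) exec_start@1 write@2
I1 mul r1: issue@2 deps=(None,0) exec_start@2 write@3
I2 mul r2: issue@3 deps=(None,1) exec_start@3 write@5
I3 add r4: issue@4 deps=(2,0) exec_start@5 write@7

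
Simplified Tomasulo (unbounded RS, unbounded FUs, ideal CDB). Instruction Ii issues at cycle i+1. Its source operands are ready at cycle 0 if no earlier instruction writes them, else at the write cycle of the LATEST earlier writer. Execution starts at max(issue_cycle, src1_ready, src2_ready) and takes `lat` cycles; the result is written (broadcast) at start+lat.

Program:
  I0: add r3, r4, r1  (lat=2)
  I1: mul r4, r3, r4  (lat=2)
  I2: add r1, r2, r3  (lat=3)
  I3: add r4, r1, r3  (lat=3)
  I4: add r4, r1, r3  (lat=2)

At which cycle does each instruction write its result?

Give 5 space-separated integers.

I0 add r3: issue@1 deps=(None,None) exec_start@1 write@3
I1 mul r4: issue@2 deps=(0,None) exec_start@3 write@5
I2 add r1: issue@3 deps=(None,0) exec_start@3 write@6
I3 add r4: issue@4 deps=(2,0) exec_start@6 write@9
I4 add r4: issue@5 deps=(2,0) exec_start@6 write@8

Answer: 3 5 6 9 8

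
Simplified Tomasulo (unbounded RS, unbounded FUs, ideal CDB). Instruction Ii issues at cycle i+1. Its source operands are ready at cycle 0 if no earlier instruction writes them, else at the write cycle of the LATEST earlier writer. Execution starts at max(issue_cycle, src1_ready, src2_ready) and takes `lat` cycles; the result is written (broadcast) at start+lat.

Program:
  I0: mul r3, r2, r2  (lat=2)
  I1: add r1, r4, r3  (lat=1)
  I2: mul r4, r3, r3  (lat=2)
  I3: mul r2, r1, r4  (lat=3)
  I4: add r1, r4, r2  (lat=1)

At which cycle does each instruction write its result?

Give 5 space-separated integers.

I0 mul r3: issue@1 deps=(None,None) exec_start@1 write@3
I1 add r1: issue@2 deps=(None,0) exec_start@3 write@4
I2 mul r4: issue@3 deps=(0,0) exec_start@3 write@5
I3 mul r2: issue@4 deps=(1,2) exec_start@5 write@8
I4 add r1: issue@5 deps=(2,3) exec_start@8 write@9

Answer: 3 4 5 8 9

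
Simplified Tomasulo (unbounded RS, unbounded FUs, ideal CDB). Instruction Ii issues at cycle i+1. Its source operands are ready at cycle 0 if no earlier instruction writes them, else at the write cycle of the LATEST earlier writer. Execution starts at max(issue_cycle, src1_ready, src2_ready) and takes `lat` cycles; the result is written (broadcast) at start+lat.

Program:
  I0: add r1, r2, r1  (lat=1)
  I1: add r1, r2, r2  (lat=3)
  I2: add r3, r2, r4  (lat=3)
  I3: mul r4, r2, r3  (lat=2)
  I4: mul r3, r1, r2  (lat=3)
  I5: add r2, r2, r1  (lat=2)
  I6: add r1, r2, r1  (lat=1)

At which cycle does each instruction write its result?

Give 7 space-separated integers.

I0 add r1: issue@1 deps=(None,None) exec_start@1 write@2
I1 add r1: issue@2 deps=(None,None) exec_start@2 write@5
I2 add r3: issue@3 deps=(None,None) exec_start@3 write@6
I3 mul r4: issue@4 deps=(None,2) exec_start@6 write@8
I4 mul r3: issue@5 deps=(1,None) exec_start@5 write@8
I5 add r2: issue@6 deps=(None,1) exec_start@6 write@8
I6 add r1: issue@7 deps=(5,1) exec_start@8 write@9

Answer: 2 5 6 8 8 8 9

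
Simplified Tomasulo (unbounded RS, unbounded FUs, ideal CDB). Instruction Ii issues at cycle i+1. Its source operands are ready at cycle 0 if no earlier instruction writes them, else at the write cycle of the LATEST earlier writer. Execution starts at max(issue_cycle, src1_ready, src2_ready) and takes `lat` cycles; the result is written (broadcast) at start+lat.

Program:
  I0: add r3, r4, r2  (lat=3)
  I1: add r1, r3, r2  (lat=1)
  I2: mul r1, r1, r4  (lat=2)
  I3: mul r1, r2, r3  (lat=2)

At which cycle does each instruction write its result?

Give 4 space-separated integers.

Answer: 4 5 7 6

Derivation:
I0 add r3: issue@1 deps=(None,None) exec_start@1 write@4
I1 add r1: issue@2 deps=(0,None) exec_start@4 write@5
I2 mul r1: issue@3 deps=(1,None) exec_start@5 write@7
I3 mul r1: issue@4 deps=(None,0) exec_start@4 write@6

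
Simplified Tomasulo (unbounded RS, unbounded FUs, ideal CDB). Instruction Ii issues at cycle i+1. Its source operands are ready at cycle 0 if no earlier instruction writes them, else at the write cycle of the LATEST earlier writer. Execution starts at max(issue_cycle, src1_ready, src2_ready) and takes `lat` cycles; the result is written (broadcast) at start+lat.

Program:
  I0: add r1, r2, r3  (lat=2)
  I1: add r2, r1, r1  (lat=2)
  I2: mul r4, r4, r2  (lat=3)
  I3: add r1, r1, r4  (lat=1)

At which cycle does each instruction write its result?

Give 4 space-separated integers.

Answer: 3 5 8 9

Derivation:
I0 add r1: issue@1 deps=(None,None) exec_start@1 write@3
I1 add r2: issue@2 deps=(0,0) exec_start@3 write@5
I2 mul r4: issue@3 deps=(None,1) exec_start@5 write@8
I3 add r1: issue@4 deps=(0,2) exec_start@8 write@9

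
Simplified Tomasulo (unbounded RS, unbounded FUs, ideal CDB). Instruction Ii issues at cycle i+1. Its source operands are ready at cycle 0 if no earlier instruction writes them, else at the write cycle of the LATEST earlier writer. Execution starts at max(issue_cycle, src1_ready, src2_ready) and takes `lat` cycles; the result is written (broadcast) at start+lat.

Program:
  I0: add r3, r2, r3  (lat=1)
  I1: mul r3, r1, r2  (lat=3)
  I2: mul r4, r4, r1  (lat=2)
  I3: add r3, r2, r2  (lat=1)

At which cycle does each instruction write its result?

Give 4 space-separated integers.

Answer: 2 5 5 5

Derivation:
I0 add r3: issue@1 deps=(None,None) exec_start@1 write@2
I1 mul r3: issue@2 deps=(None,None) exec_start@2 write@5
I2 mul r4: issue@3 deps=(None,None) exec_start@3 write@5
I3 add r3: issue@4 deps=(None,None) exec_start@4 write@5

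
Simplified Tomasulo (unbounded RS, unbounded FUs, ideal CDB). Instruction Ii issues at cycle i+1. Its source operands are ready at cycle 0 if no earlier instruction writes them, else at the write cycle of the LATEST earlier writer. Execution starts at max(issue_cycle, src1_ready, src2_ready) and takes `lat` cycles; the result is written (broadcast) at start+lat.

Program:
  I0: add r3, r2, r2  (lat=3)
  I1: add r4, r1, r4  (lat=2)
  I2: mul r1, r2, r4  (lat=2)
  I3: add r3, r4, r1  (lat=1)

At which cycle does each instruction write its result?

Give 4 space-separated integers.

Answer: 4 4 6 7

Derivation:
I0 add r3: issue@1 deps=(None,None) exec_start@1 write@4
I1 add r4: issue@2 deps=(None,None) exec_start@2 write@4
I2 mul r1: issue@3 deps=(None,1) exec_start@4 write@6
I3 add r3: issue@4 deps=(1,2) exec_start@6 write@7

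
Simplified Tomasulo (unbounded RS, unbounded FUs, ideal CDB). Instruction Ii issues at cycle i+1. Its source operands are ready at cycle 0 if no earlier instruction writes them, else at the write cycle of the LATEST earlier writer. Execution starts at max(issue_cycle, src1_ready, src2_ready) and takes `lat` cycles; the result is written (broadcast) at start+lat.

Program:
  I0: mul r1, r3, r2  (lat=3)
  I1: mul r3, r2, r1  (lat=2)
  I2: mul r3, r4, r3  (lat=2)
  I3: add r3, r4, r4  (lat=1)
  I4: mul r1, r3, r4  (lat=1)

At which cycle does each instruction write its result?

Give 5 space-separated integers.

I0 mul r1: issue@1 deps=(None,None) exec_start@1 write@4
I1 mul r3: issue@2 deps=(None,0) exec_start@4 write@6
I2 mul r3: issue@3 deps=(None,1) exec_start@6 write@8
I3 add r3: issue@4 deps=(None,None) exec_start@4 write@5
I4 mul r1: issue@5 deps=(3,None) exec_start@5 write@6

Answer: 4 6 8 5 6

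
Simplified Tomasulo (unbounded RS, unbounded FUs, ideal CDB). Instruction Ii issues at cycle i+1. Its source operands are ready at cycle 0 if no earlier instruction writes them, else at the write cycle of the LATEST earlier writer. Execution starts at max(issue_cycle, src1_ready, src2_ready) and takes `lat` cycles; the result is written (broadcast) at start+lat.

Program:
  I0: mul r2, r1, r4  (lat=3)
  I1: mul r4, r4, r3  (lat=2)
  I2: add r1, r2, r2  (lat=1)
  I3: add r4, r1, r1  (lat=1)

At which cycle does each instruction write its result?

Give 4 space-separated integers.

Answer: 4 4 5 6

Derivation:
I0 mul r2: issue@1 deps=(None,None) exec_start@1 write@4
I1 mul r4: issue@2 deps=(None,None) exec_start@2 write@4
I2 add r1: issue@3 deps=(0,0) exec_start@4 write@5
I3 add r4: issue@4 deps=(2,2) exec_start@5 write@6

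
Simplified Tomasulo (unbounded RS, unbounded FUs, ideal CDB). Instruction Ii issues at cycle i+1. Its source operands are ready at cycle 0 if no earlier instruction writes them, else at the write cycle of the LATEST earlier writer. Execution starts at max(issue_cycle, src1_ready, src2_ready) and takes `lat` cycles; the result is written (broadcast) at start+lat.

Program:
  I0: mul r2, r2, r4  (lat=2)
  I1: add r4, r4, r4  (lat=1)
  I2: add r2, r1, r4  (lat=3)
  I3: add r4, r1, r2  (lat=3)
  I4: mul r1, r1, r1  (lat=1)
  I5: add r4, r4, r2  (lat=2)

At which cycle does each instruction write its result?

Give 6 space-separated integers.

I0 mul r2: issue@1 deps=(None,None) exec_start@1 write@3
I1 add r4: issue@2 deps=(None,None) exec_start@2 write@3
I2 add r2: issue@3 deps=(None,1) exec_start@3 write@6
I3 add r4: issue@4 deps=(None,2) exec_start@6 write@9
I4 mul r1: issue@5 deps=(None,None) exec_start@5 write@6
I5 add r4: issue@6 deps=(3,2) exec_start@9 write@11

Answer: 3 3 6 9 6 11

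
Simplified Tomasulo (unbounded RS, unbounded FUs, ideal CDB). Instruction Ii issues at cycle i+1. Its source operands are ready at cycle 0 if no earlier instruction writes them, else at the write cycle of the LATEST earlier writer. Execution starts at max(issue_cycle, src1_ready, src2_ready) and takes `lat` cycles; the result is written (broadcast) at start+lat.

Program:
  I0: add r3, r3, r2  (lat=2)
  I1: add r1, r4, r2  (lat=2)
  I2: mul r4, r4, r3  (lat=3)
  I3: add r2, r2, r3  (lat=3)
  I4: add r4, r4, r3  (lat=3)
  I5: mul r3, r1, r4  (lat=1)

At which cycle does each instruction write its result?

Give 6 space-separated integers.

I0 add r3: issue@1 deps=(None,None) exec_start@1 write@3
I1 add r1: issue@2 deps=(None,None) exec_start@2 write@4
I2 mul r4: issue@3 deps=(None,0) exec_start@3 write@6
I3 add r2: issue@4 deps=(None,0) exec_start@4 write@7
I4 add r4: issue@5 deps=(2,0) exec_start@6 write@9
I5 mul r3: issue@6 deps=(1,4) exec_start@9 write@10

Answer: 3 4 6 7 9 10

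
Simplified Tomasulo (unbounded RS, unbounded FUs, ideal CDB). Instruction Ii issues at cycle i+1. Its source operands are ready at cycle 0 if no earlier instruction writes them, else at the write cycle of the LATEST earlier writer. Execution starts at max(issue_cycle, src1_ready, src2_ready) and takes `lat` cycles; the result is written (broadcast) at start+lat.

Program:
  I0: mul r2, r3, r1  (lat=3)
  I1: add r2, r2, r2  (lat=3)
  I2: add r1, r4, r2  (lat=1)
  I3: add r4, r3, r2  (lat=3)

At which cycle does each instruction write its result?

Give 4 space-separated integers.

Answer: 4 7 8 10

Derivation:
I0 mul r2: issue@1 deps=(None,None) exec_start@1 write@4
I1 add r2: issue@2 deps=(0,0) exec_start@4 write@7
I2 add r1: issue@3 deps=(None,1) exec_start@7 write@8
I3 add r4: issue@4 deps=(None,1) exec_start@7 write@10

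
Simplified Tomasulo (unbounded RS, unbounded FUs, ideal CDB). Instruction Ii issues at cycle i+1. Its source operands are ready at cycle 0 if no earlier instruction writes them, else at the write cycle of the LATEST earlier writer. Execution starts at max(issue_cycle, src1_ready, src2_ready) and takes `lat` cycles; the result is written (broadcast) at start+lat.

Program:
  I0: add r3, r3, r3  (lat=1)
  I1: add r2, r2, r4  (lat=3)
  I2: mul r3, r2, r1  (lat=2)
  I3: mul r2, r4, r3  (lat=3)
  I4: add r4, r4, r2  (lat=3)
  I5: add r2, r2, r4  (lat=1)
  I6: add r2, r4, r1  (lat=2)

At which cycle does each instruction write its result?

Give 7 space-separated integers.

I0 add r3: issue@1 deps=(None,None) exec_start@1 write@2
I1 add r2: issue@2 deps=(None,None) exec_start@2 write@5
I2 mul r3: issue@3 deps=(1,None) exec_start@5 write@7
I3 mul r2: issue@4 deps=(None,2) exec_start@7 write@10
I4 add r4: issue@5 deps=(None,3) exec_start@10 write@13
I5 add r2: issue@6 deps=(3,4) exec_start@13 write@14
I6 add r2: issue@7 deps=(4,None) exec_start@13 write@15

Answer: 2 5 7 10 13 14 15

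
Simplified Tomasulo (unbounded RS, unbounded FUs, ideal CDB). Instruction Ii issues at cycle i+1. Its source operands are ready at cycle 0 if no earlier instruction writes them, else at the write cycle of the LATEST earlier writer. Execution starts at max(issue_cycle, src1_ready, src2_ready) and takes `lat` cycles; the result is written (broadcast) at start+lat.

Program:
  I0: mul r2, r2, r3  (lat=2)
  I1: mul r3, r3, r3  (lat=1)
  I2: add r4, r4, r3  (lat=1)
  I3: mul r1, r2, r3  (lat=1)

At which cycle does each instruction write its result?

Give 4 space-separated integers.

I0 mul r2: issue@1 deps=(None,None) exec_start@1 write@3
I1 mul r3: issue@2 deps=(None,None) exec_start@2 write@3
I2 add r4: issue@3 deps=(None,1) exec_start@3 write@4
I3 mul r1: issue@4 deps=(0,1) exec_start@4 write@5

Answer: 3 3 4 5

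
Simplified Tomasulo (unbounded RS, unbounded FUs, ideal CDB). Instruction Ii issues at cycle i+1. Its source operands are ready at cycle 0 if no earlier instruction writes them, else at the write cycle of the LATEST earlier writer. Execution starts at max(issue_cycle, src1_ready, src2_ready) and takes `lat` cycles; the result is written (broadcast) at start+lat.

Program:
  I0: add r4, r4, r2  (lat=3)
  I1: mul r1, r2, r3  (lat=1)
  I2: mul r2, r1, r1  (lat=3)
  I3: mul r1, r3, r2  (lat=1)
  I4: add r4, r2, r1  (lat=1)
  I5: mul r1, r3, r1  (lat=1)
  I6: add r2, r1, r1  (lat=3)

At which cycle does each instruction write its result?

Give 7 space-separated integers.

Answer: 4 3 6 7 8 8 11

Derivation:
I0 add r4: issue@1 deps=(None,None) exec_start@1 write@4
I1 mul r1: issue@2 deps=(None,None) exec_start@2 write@3
I2 mul r2: issue@3 deps=(1,1) exec_start@3 write@6
I3 mul r1: issue@4 deps=(None,2) exec_start@6 write@7
I4 add r4: issue@5 deps=(2,3) exec_start@7 write@8
I5 mul r1: issue@6 deps=(None,3) exec_start@7 write@8
I6 add r2: issue@7 deps=(5,5) exec_start@8 write@11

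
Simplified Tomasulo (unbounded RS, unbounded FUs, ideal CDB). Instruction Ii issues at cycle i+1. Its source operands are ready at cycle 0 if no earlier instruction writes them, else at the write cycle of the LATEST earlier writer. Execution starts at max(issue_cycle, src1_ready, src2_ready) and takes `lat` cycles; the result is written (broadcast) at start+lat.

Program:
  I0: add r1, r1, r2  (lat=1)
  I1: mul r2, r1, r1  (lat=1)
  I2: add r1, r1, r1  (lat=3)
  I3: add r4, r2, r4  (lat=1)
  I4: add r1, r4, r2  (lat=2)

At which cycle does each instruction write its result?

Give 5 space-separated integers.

I0 add r1: issue@1 deps=(None,None) exec_start@1 write@2
I1 mul r2: issue@2 deps=(0,0) exec_start@2 write@3
I2 add r1: issue@3 deps=(0,0) exec_start@3 write@6
I3 add r4: issue@4 deps=(1,None) exec_start@4 write@5
I4 add r1: issue@5 deps=(3,1) exec_start@5 write@7

Answer: 2 3 6 5 7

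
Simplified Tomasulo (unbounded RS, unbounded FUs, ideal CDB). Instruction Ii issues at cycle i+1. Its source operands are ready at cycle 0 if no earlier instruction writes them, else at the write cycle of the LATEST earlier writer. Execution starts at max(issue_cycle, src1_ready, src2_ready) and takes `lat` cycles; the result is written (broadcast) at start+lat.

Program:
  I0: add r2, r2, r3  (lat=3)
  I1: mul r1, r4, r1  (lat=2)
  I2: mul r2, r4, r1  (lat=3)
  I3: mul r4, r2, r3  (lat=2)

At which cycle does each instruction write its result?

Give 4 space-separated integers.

Answer: 4 4 7 9

Derivation:
I0 add r2: issue@1 deps=(None,None) exec_start@1 write@4
I1 mul r1: issue@2 deps=(None,None) exec_start@2 write@4
I2 mul r2: issue@3 deps=(None,1) exec_start@4 write@7
I3 mul r4: issue@4 deps=(2,None) exec_start@7 write@9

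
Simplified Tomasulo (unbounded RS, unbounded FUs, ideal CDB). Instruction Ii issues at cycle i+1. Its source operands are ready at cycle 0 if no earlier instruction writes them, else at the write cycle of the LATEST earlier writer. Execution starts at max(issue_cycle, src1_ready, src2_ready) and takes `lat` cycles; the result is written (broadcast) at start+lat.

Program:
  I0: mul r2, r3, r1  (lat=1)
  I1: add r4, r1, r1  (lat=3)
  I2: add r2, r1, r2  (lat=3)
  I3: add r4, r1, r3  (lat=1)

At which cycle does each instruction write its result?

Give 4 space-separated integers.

Answer: 2 5 6 5

Derivation:
I0 mul r2: issue@1 deps=(None,None) exec_start@1 write@2
I1 add r4: issue@2 deps=(None,None) exec_start@2 write@5
I2 add r2: issue@3 deps=(None,0) exec_start@3 write@6
I3 add r4: issue@4 deps=(None,None) exec_start@4 write@5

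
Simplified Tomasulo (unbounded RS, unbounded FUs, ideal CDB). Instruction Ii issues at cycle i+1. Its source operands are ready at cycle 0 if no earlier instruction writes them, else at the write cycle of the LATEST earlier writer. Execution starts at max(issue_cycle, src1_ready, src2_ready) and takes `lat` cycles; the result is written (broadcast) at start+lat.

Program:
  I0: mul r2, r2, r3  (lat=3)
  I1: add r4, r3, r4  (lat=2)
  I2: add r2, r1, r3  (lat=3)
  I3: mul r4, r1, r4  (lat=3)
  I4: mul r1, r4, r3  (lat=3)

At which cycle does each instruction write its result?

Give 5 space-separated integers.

I0 mul r2: issue@1 deps=(None,None) exec_start@1 write@4
I1 add r4: issue@2 deps=(None,None) exec_start@2 write@4
I2 add r2: issue@3 deps=(None,None) exec_start@3 write@6
I3 mul r4: issue@4 deps=(None,1) exec_start@4 write@7
I4 mul r1: issue@5 deps=(3,None) exec_start@7 write@10

Answer: 4 4 6 7 10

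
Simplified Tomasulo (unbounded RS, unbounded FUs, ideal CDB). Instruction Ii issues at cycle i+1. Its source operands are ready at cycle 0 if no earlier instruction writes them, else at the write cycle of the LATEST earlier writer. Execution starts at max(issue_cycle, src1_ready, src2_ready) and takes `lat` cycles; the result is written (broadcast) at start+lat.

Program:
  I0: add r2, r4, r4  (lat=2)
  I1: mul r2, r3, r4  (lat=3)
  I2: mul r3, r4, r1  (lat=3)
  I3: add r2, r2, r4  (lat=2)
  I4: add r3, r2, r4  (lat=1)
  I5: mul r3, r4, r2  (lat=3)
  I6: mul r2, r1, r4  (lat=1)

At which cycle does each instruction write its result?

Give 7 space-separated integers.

I0 add r2: issue@1 deps=(None,None) exec_start@1 write@3
I1 mul r2: issue@2 deps=(None,None) exec_start@2 write@5
I2 mul r3: issue@3 deps=(None,None) exec_start@3 write@6
I3 add r2: issue@4 deps=(1,None) exec_start@5 write@7
I4 add r3: issue@5 deps=(3,None) exec_start@7 write@8
I5 mul r3: issue@6 deps=(None,3) exec_start@7 write@10
I6 mul r2: issue@7 deps=(None,None) exec_start@7 write@8

Answer: 3 5 6 7 8 10 8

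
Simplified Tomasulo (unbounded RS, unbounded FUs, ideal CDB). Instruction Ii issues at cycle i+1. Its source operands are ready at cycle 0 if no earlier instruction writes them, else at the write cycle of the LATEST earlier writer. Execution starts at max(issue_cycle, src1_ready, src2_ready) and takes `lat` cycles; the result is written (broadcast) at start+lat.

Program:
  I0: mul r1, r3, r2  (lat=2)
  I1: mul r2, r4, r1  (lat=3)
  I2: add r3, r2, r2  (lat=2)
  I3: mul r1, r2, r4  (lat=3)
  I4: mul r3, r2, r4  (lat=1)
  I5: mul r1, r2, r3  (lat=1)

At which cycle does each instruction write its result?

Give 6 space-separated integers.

I0 mul r1: issue@1 deps=(None,None) exec_start@1 write@3
I1 mul r2: issue@2 deps=(None,0) exec_start@3 write@6
I2 add r3: issue@3 deps=(1,1) exec_start@6 write@8
I3 mul r1: issue@4 deps=(1,None) exec_start@6 write@9
I4 mul r3: issue@5 deps=(1,None) exec_start@6 write@7
I5 mul r1: issue@6 deps=(1,4) exec_start@7 write@8

Answer: 3 6 8 9 7 8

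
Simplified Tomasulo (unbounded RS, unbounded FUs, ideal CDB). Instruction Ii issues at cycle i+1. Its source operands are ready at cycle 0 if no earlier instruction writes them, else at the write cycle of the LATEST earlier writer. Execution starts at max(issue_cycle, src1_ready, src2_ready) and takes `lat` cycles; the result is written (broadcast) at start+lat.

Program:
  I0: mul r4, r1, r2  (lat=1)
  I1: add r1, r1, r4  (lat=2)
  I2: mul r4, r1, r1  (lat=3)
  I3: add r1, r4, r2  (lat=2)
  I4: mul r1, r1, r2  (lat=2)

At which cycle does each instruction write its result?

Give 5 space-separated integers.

I0 mul r4: issue@1 deps=(None,None) exec_start@1 write@2
I1 add r1: issue@2 deps=(None,0) exec_start@2 write@4
I2 mul r4: issue@3 deps=(1,1) exec_start@4 write@7
I3 add r1: issue@4 deps=(2,None) exec_start@7 write@9
I4 mul r1: issue@5 deps=(3,None) exec_start@9 write@11

Answer: 2 4 7 9 11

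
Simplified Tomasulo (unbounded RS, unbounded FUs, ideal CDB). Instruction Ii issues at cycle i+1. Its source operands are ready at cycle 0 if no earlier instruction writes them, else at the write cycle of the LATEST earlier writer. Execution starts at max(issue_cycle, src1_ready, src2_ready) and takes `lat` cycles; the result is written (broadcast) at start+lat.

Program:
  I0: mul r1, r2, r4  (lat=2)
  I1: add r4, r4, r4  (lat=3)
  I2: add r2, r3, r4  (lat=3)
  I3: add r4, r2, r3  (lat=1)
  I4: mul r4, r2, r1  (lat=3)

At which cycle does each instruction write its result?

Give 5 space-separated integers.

Answer: 3 5 8 9 11

Derivation:
I0 mul r1: issue@1 deps=(None,None) exec_start@1 write@3
I1 add r4: issue@2 deps=(None,None) exec_start@2 write@5
I2 add r2: issue@3 deps=(None,1) exec_start@5 write@8
I3 add r4: issue@4 deps=(2,None) exec_start@8 write@9
I4 mul r4: issue@5 deps=(2,0) exec_start@8 write@11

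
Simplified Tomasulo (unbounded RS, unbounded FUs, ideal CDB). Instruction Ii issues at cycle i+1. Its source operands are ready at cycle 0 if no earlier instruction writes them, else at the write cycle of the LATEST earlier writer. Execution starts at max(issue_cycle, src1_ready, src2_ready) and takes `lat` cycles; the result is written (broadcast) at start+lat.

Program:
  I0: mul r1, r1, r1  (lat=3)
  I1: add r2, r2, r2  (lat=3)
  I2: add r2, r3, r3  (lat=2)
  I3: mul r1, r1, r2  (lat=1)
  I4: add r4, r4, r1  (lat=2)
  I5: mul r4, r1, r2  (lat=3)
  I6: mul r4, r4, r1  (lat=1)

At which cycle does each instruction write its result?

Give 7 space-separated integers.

Answer: 4 5 5 6 8 9 10

Derivation:
I0 mul r1: issue@1 deps=(None,None) exec_start@1 write@4
I1 add r2: issue@2 deps=(None,None) exec_start@2 write@5
I2 add r2: issue@3 deps=(None,None) exec_start@3 write@5
I3 mul r1: issue@4 deps=(0,2) exec_start@5 write@6
I4 add r4: issue@5 deps=(None,3) exec_start@6 write@8
I5 mul r4: issue@6 deps=(3,2) exec_start@6 write@9
I6 mul r4: issue@7 deps=(5,3) exec_start@9 write@10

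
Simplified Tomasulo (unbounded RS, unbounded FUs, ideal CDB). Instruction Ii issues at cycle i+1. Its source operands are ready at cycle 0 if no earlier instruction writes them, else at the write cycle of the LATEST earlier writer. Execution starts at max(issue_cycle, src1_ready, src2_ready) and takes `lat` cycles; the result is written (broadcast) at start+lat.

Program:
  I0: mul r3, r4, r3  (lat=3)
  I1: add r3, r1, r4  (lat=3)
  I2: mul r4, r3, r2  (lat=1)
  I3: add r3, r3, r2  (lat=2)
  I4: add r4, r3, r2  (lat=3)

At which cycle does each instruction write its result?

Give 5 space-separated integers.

Answer: 4 5 6 7 10

Derivation:
I0 mul r3: issue@1 deps=(None,None) exec_start@1 write@4
I1 add r3: issue@2 deps=(None,None) exec_start@2 write@5
I2 mul r4: issue@3 deps=(1,None) exec_start@5 write@6
I3 add r3: issue@4 deps=(1,None) exec_start@5 write@7
I4 add r4: issue@5 deps=(3,None) exec_start@7 write@10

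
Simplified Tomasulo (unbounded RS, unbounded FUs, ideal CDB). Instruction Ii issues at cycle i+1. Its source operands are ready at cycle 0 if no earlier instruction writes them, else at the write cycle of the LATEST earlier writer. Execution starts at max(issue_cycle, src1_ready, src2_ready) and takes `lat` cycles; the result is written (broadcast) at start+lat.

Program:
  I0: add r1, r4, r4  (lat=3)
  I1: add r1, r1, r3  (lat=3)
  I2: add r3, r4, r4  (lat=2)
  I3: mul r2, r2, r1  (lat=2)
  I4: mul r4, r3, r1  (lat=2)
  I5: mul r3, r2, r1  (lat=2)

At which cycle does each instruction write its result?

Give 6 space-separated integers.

Answer: 4 7 5 9 9 11

Derivation:
I0 add r1: issue@1 deps=(None,None) exec_start@1 write@4
I1 add r1: issue@2 deps=(0,None) exec_start@4 write@7
I2 add r3: issue@3 deps=(None,None) exec_start@3 write@5
I3 mul r2: issue@4 deps=(None,1) exec_start@7 write@9
I4 mul r4: issue@5 deps=(2,1) exec_start@7 write@9
I5 mul r3: issue@6 deps=(3,1) exec_start@9 write@11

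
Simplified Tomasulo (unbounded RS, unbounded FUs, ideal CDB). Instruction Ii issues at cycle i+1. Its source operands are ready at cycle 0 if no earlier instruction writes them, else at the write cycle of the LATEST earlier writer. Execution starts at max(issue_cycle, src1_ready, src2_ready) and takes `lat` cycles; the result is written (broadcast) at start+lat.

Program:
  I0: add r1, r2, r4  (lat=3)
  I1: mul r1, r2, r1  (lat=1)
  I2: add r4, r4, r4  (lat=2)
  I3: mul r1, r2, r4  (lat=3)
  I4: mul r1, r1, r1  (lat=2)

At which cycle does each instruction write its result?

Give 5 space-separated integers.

I0 add r1: issue@1 deps=(None,None) exec_start@1 write@4
I1 mul r1: issue@2 deps=(None,0) exec_start@4 write@5
I2 add r4: issue@3 deps=(None,None) exec_start@3 write@5
I3 mul r1: issue@4 deps=(None,2) exec_start@5 write@8
I4 mul r1: issue@5 deps=(3,3) exec_start@8 write@10

Answer: 4 5 5 8 10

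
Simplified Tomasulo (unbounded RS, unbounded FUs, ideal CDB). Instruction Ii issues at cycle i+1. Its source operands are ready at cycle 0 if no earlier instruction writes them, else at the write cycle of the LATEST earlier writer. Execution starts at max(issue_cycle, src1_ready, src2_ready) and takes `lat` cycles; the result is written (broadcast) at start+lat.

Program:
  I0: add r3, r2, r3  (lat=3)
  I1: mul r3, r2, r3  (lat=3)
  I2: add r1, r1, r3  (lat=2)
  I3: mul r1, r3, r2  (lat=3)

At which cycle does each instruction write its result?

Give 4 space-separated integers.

I0 add r3: issue@1 deps=(None,None) exec_start@1 write@4
I1 mul r3: issue@2 deps=(None,0) exec_start@4 write@7
I2 add r1: issue@3 deps=(None,1) exec_start@7 write@9
I3 mul r1: issue@4 deps=(1,None) exec_start@7 write@10

Answer: 4 7 9 10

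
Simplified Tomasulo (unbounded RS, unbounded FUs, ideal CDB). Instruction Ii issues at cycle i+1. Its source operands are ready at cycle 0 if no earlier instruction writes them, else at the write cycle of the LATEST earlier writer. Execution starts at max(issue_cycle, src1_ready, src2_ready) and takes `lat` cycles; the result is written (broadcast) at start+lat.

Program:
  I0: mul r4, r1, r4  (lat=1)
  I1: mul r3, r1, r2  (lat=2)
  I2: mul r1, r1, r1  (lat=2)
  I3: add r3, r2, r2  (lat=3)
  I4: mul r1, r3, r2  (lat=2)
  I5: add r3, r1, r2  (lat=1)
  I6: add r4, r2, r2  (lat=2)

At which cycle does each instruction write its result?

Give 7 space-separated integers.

Answer: 2 4 5 7 9 10 9

Derivation:
I0 mul r4: issue@1 deps=(None,None) exec_start@1 write@2
I1 mul r3: issue@2 deps=(None,None) exec_start@2 write@4
I2 mul r1: issue@3 deps=(None,None) exec_start@3 write@5
I3 add r3: issue@4 deps=(None,None) exec_start@4 write@7
I4 mul r1: issue@5 deps=(3,None) exec_start@7 write@9
I5 add r3: issue@6 deps=(4,None) exec_start@9 write@10
I6 add r4: issue@7 deps=(None,None) exec_start@7 write@9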